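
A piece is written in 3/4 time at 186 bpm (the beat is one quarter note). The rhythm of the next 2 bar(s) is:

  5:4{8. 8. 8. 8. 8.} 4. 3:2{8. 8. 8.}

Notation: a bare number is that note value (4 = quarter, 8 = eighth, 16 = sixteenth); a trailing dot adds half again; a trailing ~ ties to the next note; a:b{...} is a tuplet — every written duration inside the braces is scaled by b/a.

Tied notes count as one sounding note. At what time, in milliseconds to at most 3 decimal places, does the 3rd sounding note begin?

1. 0.0ms @ 0 + 193.548ms (3/5)
2. 193.548ms @ 3/5 + 193.548ms (3/5)
3. 387.097ms @ 6/5 + 193.548ms (3/5)
4. 580.645ms @ 9/5 + 193.548ms (3/5)
5. 774.194ms @ 12/5 + 193.548ms (3/5)
6. 967.742ms @ 3 + 483.871ms (3/2)
7. 1451.613ms @ 9/2 + 161.29ms (1/2)
8. 1612.903ms @ 5 + 161.29ms (1/2)
9. 1774.194ms @ 11/2 + 161.29ms (1/2)

note 3 onset = 6/5b = 387.097ms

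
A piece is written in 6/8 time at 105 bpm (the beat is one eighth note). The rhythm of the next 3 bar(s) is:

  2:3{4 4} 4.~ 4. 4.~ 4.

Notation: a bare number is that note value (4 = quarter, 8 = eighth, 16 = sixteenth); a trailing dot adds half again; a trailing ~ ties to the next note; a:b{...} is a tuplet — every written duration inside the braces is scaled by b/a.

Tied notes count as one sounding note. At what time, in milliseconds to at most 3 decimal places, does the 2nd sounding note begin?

1. 0.0ms @ 0 + 1714.286ms (3)
2. 1714.286ms @ 3 + 1714.286ms (3)
3. 3428.571ms @ 6 + 3428.571ms (6)
4. 6857.143ms @ 12 + 3428.571ms (6)

note 2 onset = 3b = 1714.286ms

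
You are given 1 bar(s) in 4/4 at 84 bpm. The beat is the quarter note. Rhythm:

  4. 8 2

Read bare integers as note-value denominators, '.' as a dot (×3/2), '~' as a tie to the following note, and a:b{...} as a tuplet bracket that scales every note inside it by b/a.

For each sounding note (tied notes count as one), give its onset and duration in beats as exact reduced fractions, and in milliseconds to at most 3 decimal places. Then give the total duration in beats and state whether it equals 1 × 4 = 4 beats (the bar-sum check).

1) 0.0ms=0b +1071.429ms=3/2b
2) 1071.429ms=3/2b +357.143ms=1/2b
3) 1428.571ms=2b +1428.571ms=2b
Σ=4b of 4 (84bpm 4/4) — PASS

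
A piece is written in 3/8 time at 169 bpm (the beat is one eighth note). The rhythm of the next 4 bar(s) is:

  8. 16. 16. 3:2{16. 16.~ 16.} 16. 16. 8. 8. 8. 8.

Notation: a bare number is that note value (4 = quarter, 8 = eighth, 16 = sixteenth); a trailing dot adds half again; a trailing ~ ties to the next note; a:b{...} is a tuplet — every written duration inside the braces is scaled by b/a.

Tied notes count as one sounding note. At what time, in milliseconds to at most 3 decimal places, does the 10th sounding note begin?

1. 0.0ms @ 0 + 532.544ms (3/2)
2. 532.544ms @ 3/2 + 266.272ms (3/4)
3. 798.817ms @ 9/4 + 266.272ms (3/4)
4. 1065.089ms @ 3 + 177.515ms (1/2)
5. 1242.604ms @ 7/2 + 355.03ms (1)
6. 1597.633ms @ 9/2 + 266.272ms (3/4)
7. 1863.905ms @ 21/4 + 266.272ms (3/4)
8. 2130.178ms @ 6 + 532.544ms (3/2)
9. 2662.722ms @ 15/2 + 532.544ms (3/2)
10. 3195.266ms @ 9 + 532.544ms (3/2)
11. 3727.811ms @ 21/2 + 532.544ms (3/2)

note 10 onset = 9b = 3195.266ms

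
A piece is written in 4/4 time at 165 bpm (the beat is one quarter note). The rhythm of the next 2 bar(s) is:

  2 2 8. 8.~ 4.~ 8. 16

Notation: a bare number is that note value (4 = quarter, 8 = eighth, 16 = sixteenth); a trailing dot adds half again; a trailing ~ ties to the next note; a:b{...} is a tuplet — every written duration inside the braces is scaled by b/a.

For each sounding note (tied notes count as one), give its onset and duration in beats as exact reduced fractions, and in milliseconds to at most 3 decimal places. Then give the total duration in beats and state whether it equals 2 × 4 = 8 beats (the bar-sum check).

1) 0.0ms=0b +727.273ms=2b
2) 727.273ms=2b +727.273ms=2b
3) 1454.545ms=4b +272.727ms=3/4b
4) 1727.273ms=19/4b +1090.909ms=3b
5) 2818.182ms=31/4b +90.909ms=1/4b
Σ=8b of 8 (165bpm 4/4) — PASS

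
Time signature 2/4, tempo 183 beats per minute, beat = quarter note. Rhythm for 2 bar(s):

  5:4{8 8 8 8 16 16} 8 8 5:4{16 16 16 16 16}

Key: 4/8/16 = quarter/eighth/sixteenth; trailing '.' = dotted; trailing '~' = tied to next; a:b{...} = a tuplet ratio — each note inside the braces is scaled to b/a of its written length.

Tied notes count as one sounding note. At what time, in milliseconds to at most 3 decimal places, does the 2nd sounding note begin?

1. 0.0ms @ 0 + 131.148ms (2/5)
2. 131.148ms @ 2/5 + 131.148ms (2/5)
3. 262.295ms @ 4/5 + 131.148ms (2/5)
4. 393.443ms @ 6/5 + 131.148ms (2/5)
5. 524.59ms @ 8/5 + 65.574ms (1/5)
6. 590.164ms @ 9/5 + 65.574ms (1/5)
7. 655.738ms @ 2 + 163.934ms (1/2)
8. 819.672ms @ 5/2 + 163.934ms (1/2)
9. 983.607ms @ 3 + 65.574ms (1/5)
10. 1049.18ms @ 16/5 + 65.574ms (1/5)
11. 1114.754ms @ 17/5 + 65.574ms (1/5)
12. 1180.328ms @ 18/5 + 65.574ms (1/5)
13. 1245.902ms @ 19/5 + 65.574ms (1/5)

note 2 onset = 2/5b = 131.148ms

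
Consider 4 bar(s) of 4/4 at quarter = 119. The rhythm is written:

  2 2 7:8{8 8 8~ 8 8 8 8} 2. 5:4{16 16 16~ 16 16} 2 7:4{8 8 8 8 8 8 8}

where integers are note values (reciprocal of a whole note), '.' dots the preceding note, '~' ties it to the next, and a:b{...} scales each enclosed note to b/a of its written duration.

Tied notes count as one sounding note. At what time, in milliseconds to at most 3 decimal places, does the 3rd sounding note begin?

note 3 onset = 4b = 2016.807ms

1. 0.0ms @ 0 + 1008.403ms (2)
2. 1008.403ms @ 2 + 1008.403ms (2)
3. 2016.807ms @ 4 + 288.115ms (4/7)
4. 2304.922ms @ 32/7 + 288.115ms (4/7)
5. 2593.037ms @ 36/7 + 576.23ms (8/7)
6. 3169.268ms @ 44/7 + 288.115ms (4/7)
7. 3457.383ms @ 48/7 + 288.115ms (4/7)
8. 3745.498ms @ 52/7 + 288.115ms (4/7)
9. 4033.613ms @ 8 + 1512.605ms (3)
10. 5546.218ms @ 11 + 100.84ms (1/5)
11. 5647.059ms @ 56/5 + 100.84ms (1/5)
12. 5747.899ms @ 57/5 + 201.681ms (2/5)
13. 5949.58ms @ 59/5 + 100.84ms (1/5)
14. 6050.42ms @ 12 + 1008.403ms (2)
15. 7058.824ms @ 14 + 144.058ms (2/7)
16. 7202.881ms @ 100/7 + 144.058ms (2/7)
17. 7346.939ms @ 102/7 + 144.058ms (2/7)
18. 7490.996ms @ 104/7 + 144.058ms (2/7)
19. 7635.054ms @ 106/7 + 144.058ms (2/7)
20. 7779.112ms @ 108/7 + 144.058ms (2/7)
21. 7923.169ms @ 110/7 + 144.058ms (2/7)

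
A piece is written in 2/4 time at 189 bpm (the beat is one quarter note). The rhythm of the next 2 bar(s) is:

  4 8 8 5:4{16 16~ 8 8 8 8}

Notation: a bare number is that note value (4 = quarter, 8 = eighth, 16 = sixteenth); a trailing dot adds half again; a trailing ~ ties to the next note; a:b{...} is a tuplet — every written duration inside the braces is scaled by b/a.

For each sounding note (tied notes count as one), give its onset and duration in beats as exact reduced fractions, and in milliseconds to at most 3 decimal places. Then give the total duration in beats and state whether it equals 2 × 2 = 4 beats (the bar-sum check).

1) 0.0ms=0b +317.46ms=1b
2) 317.46ms=1b +158.73ms=1/2b
3) 476.19ms=3/2b +158.73ms=1/2b
4) 634.921ms=2b +63.492ms=1/5b
5) 698.413ms=11/5b +190.476ms=3/5b
6) 888.889ms=14/5b +126.984ms=2/5b
7) 1015.873ms=16/5b +126.984ms=2/5b
8) 1142.857ms=18/5b +126.984ms=2/5b
Σ=4b of 4 (189bpm 2/4) — PASS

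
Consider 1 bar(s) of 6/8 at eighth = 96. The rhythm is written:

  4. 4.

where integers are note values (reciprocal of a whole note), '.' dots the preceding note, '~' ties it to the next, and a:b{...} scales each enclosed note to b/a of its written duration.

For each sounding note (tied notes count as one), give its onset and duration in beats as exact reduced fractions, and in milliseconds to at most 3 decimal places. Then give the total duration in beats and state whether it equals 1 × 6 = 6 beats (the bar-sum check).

1) 0.0ms=0b +1875.0ms=3b
2) 1875.0ms=3b +1875.0ms=3b
Σ=6b of 6 (96bpm 6/8) — PASS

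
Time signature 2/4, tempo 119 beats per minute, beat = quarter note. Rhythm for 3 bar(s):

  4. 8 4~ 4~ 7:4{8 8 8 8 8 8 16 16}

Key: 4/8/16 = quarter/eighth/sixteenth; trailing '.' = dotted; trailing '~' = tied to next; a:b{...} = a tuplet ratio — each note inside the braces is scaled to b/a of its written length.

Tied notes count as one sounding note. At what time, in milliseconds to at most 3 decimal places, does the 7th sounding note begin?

1. 0.0ms @ 0 + 756.303ms (3/2)
2. 756.303ms @ 3/2 + 252.101ms (1/2)
3. 1008.403ms @ 2 + 1152.461ms (16/7)
4. 2160.864ms @ 30/7 + 144.058ms (2/7)
5. 2304.922ms @ 32/7 + 144.058ms (2/7)
6. 2448.98ms @ 34/7 + 144.058ms (2/7)
7. 2593.037ms @ 36/7 + 144.058ms (2/7)
8. 2737.095ms @ 38/7 + 144.058ms (2/7)
9. 2881.152ms @ 40/7 + 72.029ms (1/7)
10. 2953.181ms @ 41/7 + 72.029ms (1/7)

note 7 onset = 36/7b = 2593.037ms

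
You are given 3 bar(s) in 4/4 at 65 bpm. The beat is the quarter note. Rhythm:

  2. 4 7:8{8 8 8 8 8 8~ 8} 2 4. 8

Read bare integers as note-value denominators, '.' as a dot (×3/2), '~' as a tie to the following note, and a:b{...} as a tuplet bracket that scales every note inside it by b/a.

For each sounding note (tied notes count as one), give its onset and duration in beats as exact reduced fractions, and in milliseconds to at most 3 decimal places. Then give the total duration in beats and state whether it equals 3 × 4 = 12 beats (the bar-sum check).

1) 0.0ms=0b +2769.231ms=3b
2) 2769.231ms=3b +923.077ms=1b
3) 3692.308ms=4b +527.473ms=4/7b
4) 4219.78ms=32/7b +527.473ms=4/7b
5) 4747.253ms=36/7b +527.473ms=4/7b
6) 5274.725ms=40/7b +527.473ms=4/7b
7) 5802.198ms=44/7b +527.473ms=4/7b
8) 6329.67ms=48/7b +1054.945ms=8/7b
9) 7384.615ms=8b +1846.154ms=2b
10) 9230.769ms=10b +1384.615ms=3/2b
11) 10615.385ms=23/2b +461.538ms=1/2b
Σ=12b of 12 (65bpm 4/4) — PASS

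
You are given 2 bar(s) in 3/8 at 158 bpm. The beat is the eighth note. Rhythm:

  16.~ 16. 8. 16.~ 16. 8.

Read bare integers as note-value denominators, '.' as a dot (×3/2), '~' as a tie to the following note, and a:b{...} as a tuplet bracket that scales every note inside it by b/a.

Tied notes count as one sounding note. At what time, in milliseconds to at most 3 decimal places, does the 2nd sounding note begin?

1. 0.0ms @ 0 + 569.62ms (3/2)
2. 569.62ms @ 3/2 + 569.62ms (3/2)
3. 1139.241ms @ 3 + 569.62ms (3/2)
4. 1708.861ms @ 9/2 + 569.62ms (3/2)

note 2 onset = 3/2b = 569.62ms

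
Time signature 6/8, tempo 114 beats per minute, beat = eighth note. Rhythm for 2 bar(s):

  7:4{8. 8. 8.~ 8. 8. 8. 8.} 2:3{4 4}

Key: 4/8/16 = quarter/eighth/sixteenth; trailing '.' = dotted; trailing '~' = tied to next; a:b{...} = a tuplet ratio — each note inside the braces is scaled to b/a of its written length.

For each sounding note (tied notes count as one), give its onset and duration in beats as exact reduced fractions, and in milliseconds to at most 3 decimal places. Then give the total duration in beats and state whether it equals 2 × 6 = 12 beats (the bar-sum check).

1) 0.0ms=0b +451.128ms=6/7b
2) 451.128ms=6/7b +451.128ms=6/7b
3) 902.256ms=12/7b +902.256ms=12/7b
4) 1804.511ms=24/7b +451.128ms=6/7b
5) 2255.639ms=30/7b +451.128ms=6/7b
6) 2706.767ms=36/7b +451.128ms=6/7b
7) 3157.895ms=6b +1578.947ms=3b
8) 4736.842ms=9b +1578.947ms=3b
Σ=12b of 12 (114bpm 6/8) — PASS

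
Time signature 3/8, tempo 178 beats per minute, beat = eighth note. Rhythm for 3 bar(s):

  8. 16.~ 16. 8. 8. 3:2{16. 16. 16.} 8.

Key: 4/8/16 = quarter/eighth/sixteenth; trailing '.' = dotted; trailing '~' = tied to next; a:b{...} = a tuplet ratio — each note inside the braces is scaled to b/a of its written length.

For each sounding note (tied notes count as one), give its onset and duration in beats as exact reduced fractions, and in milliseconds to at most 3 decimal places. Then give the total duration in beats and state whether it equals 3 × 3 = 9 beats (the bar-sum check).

1) 0.0ms=0b +505.618ms=3/2b
2) 505.618ms=3/2b +505.618ms=3/2b
3) 1011.236ms=3b +505.618ms=3/2b
4) 1516.854ms=9/2b +505.618ms=3/2b
5) 2022.472ms=6b +168.539ms=1/2b
6) 2191.011ms=13/2b +168.539ms=1/2b
7) 2359.551ms=7b +168.539ms=1/2b
8) 2528.09ms=15/2b +505.618ms=3/2b
Σ=9b of 9 (178bpm 3/8) — PASS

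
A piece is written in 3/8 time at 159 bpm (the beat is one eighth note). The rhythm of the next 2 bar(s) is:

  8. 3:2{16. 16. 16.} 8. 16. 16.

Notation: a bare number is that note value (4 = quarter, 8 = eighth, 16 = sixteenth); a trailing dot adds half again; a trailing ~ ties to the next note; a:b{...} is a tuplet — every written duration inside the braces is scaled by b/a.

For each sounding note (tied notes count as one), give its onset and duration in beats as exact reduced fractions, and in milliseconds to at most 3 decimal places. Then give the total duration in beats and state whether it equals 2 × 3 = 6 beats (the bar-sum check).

1) 0.0ms=0b +566.038ms=3/2b
2) 566.038ms=3/2b +188.679ms=1/2b
3) 754.717ms=2b +188.679ms=1/2b
4) 943.396ms=5/2b +188.679ms=1/2b
5) 1132.075ms=3b +566.038ms=3/2b
6) 1698.113ms=9/2b +283.019ms=3/4b
7) 1981.132ms=21/4b +283.019ms=3/4b
Σ=6b of 6 (159bpm 3/8) — PASS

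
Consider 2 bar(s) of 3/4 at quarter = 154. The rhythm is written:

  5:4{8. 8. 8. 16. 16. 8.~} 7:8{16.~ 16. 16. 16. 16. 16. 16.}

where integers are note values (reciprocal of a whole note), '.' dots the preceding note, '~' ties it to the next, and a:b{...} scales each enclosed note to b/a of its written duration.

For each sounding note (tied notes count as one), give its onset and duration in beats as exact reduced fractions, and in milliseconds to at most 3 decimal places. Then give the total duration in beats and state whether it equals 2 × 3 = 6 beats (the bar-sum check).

1) 0.0ms=0b +233.766ms=3/5b
2) 233.766ms=3/5b +233.766ms=3/5b
3) 467.532ms=6/5b +233.766ms=3/5b
4) 701.299ms=9/5b +116.883ms=3/10b
5) 818.182ms=21/10b +116.883ms=3/10b
6) 935.065ms=12/5b +567.718ms=51/35b
7) 1502.783ms=27/7b +166.976ms=3/7b
8) 1669.759ms=30/7b +166.976ms=3/7b
9) 1836.735ms=33/7b +166.976ms=3/7b
10) 2003.711ms=36/7b +166.976ms=3/7b
11) 2170.686ms=39/7b +166.976ms=3/7b
Σ=6b of 6 (154bpm 3/4) — PASS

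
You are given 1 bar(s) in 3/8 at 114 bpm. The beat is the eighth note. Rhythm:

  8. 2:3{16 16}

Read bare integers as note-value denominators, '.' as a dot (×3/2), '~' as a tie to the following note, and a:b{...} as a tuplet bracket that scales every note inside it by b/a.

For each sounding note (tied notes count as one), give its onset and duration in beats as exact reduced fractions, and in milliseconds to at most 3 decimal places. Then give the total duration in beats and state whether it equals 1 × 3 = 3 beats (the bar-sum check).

1) 0.0ms=0b +789.474ms=3/2b
2) 789.474ms=3/2b +394.737ms=3/4b
3) 1184.211ms=9/4b +394.737ms=3/4b
Σ=3b of 3 (114bpm 3/8) — PASS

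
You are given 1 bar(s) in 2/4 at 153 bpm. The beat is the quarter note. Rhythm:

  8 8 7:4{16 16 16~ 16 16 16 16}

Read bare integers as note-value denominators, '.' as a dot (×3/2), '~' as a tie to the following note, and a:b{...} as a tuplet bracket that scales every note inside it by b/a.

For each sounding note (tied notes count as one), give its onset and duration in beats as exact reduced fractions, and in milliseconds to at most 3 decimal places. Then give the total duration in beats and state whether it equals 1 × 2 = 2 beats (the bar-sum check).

1) 0.0ms=0b +196.078ms=1/2b
2) 196.078ms=1/2b +196.078ms=1/2b
3) 392.157ms=1b +56.022ms=1/7b
4) 448.179ms=8/7b +56.022ms=1/7b
5) 504.202ms=9/7b +112.045ms=2/7b
6) 616.246ms=11/7b +56.022ms=1/7b
7) 672.269ms=12/7b +56.022ms=1/7b
8) 728.291ms=13/7b +56.022ms=1/7b
Σ=2b of 2 (153bpm 2/4) — PASS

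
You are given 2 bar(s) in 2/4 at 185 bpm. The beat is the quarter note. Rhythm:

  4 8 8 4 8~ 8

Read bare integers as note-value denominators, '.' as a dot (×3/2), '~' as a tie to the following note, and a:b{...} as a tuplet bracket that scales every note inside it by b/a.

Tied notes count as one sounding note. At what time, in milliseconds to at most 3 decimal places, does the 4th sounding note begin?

1. 0.0ms @ 0 + 324.324ms (1)
2. 324.324ms @ 1 + 162.162ms (1/2)
3. 486.486ms @ 3/2 + 162.162ms (1/2)
4. 648.649ms @ 2 + 324.324ms (1)
5. 972.973ms @ 3 + 324.324ms (1)

note 4 onset = 2b = 648.649ms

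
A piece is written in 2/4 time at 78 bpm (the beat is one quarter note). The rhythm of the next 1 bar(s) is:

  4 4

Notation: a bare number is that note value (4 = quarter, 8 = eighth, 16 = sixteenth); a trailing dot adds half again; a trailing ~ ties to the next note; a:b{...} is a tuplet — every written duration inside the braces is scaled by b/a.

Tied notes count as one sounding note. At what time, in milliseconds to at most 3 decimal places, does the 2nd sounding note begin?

note 2 onset = 1b = 769.231ms

1. 0.0ms @ 0 + 769.231ms (1)
2. 769.231ms @ 1 + 769.231ms (1)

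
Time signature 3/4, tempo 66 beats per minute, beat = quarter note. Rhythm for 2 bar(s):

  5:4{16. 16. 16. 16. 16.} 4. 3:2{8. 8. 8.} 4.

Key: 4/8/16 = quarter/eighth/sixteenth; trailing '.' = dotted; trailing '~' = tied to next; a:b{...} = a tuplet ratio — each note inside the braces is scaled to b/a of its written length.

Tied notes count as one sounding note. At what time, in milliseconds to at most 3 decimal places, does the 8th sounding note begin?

1. 0.0ms @ 0 + 272.727ms (3/10)
2. 272.727ms @ 3/10 + 272.727ms (3/10)
3. 545.455ms @ 3/5 + 272.727ms (3/10)
4. 818.182ms @ 9/10 + 272.727ms (3/10)
5. 1090.909ms @ 6/5 + 272.727ms (3/10)
6. 1363.636ms @ 3/2 + 1363.636ms (3/2)
7. 2727.273ms @ 3 + 454.545ms (1/2)
8. 3181.818ms @ 7/2 + 454.545ms (1/2)
9. 3636.364ms @ 4 + 454.545ms (1/2)
10. 4090.909ms @ 9/2 + 1363.636ms (3/2)

note 8 onset = 7/2b = 3181.818ms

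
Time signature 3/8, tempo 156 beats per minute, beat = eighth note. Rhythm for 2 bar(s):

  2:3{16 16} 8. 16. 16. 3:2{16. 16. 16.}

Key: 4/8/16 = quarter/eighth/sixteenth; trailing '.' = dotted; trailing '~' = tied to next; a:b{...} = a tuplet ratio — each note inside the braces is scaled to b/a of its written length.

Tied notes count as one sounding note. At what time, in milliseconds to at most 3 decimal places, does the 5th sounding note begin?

note 5 onset = 15/4b = 1442.308ms

1. 0.0ms @ 0 + 288.462ms (3/4)
2. 288.462ms @ 3/4 + 288.462ms (3/4)
3. 576.923ms @ 3/2 + 576.923ms (3/2)
4. 1153.846ms @ 3 + 288.462ms (3/4)
5. 1442.308ms @ 15/4 + 288.462ms (3/4)
6. 1730.769ms @ 9/2 + 192.308ms (1/2)
7. 1923.077ms @ 5 + 192.308ms (1/2)
8. 2115.385ms @ 11/2 + 192.308ms (1/2)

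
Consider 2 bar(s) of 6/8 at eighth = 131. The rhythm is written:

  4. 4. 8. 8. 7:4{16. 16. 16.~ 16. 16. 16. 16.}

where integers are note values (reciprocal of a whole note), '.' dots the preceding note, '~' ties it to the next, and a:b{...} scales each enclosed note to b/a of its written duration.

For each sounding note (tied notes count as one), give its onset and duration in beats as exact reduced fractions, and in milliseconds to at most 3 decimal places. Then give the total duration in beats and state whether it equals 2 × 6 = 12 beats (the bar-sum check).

1) 0.0ms=0b +1374.046ms=3b
2) 1374.046ms=3b +1374.046ms=3b
3) 2748.092ms=6b +687.023ms=3/2b
4) 3435.115ms=15/2b +687.023ms=3/2b
5) 4122.137ms=9b +196.292ms=3/7b
6) 4318.43ms=66/7b +196.292ms=3/7b
7) 4514.722ms=69/7b +392.585ms=6/7b
8) 4907.306ms=75/7b +196.292ms=3/7b
9) 5103.599ms=78/7b +196.292ms=3/7b
10) 5299.891ms=81/7b +196.292ms=3/7b
Σ=12b of 12 (131bpm 6/8) — PASS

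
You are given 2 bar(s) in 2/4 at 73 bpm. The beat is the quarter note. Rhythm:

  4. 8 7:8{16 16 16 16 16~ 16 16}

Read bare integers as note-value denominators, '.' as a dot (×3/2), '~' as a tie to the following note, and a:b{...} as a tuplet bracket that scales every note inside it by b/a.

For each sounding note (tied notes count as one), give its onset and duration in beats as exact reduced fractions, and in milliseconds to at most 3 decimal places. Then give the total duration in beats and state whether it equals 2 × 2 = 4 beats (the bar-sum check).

1) 0.0ms=0b +1232.877ms=3/2b
2) 1232.877ms=3/2b +410.959ms=1/2b
3) 1643.836ms=2b +234.834ms=2/7b
4) 1878.669ms=16/7b +234.834ms=2/7b
5) 2113.503ms=18/7b +234.834ms=2/7b
6) 2348.337ms=20/7b +234.834ms=2/7b
7) 2583.17ms=22/7b +469.667ms=4/7b
8) 3052.838ms=26/7b +234.834ms=2/7b
Σ=4b of 4 (73bpm 2/4) — PASS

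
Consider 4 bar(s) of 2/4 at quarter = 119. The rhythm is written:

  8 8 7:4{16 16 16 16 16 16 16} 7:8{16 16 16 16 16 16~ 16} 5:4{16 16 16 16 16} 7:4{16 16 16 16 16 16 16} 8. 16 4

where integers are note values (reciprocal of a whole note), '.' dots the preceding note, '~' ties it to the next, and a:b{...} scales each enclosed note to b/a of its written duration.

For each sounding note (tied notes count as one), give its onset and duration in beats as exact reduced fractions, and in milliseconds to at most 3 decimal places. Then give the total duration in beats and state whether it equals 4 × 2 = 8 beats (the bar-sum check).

1) 0.0ms=0b +252.101ms=1/2b
2) 252.101ms=1/2b +252.101ms=1/2b
3) 504.202ms=1b +72.029ms=1/7b
4) 576.23ms=8/7b +72.029ms=1/7b
5) 648.259ms=9/7b +72.029ms=1/7b
6) 720.288ms=10/7b +72.029ms=1/7b
7) 792.317ms=11/7b +72.029ms=1/7b
8) 864.346ms=12/7b +72.029ms=1/7b
9) 936.375ms=13/7b +72.029ms=1/7b
10) 1008.403ms=2b +144.058ms=2/7b
11) 1152.461ms=16/7b +144.058ms=2/7b
12) 1296.519ms=18/7b +144.058ms=2/7b
13) 1440.576ms=20/7b +144.058ms=2/7b
14) 1584.634ms=22/7b +144.058ms=2/7b
15) 1728.691ms=24/7b +288.115ms=4/7b
16) 2016.807ms=4b +100.84ms=1/5b
17) 2117.647ms=21/5b +100.84ms=1/5b
18) 2218.487ms=22/5b +100.84ms=1/5b
19) 2319.328ms=23/5b +100.84ms=1/5b
20) 2420.168ms=24/5b +100.84ms=1/5b
21) 2521.008ms=5b +72.029ms=1/7b
22) 2593.037ms=36/7b +72.029ms=1/7b
23) 2665.066ms=37/7b +72.029ms=1/7b
24) 2737.095ms=38/7b +72.029ms=1/7b
25) 2809.124ms=39/7b +72.029ms=1/7b
26) 2881.152ms=40/7b +72.029ms=1/7b
27) 2953.181ms=41/7b +72.029ms=1/7b
28) 3025.21ms=6b +378.151ms=3/4b
29) 3403.361ms=27/4b +126.05ms=1/4b
30) 3529.412ms=7b +504.202ms=1b
Σ=8b of 8 (119bpm 2/4) — PASS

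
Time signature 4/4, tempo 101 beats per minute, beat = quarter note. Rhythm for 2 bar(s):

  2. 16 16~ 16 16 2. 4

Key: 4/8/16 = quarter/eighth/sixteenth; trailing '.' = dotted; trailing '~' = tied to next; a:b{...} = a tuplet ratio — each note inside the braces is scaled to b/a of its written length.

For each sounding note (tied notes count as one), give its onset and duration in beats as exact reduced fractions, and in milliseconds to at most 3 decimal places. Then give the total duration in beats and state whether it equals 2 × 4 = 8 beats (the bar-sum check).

1) 0.0ms=0b +1782.178ms=3b
2) 1782.178ms=3b +148.515ms=1/4b
3) 1930.693ms=13/4b +297.03ms=1/2b
4) 2227.723ms=15/4b +148.515ms=1/4b
5) 2376.238ms=4b +1782.178ms=3b
6) 4158.416ms=7b +594.059ms=1b
Σ=8b of 8 (101bpm 4/4) — PASS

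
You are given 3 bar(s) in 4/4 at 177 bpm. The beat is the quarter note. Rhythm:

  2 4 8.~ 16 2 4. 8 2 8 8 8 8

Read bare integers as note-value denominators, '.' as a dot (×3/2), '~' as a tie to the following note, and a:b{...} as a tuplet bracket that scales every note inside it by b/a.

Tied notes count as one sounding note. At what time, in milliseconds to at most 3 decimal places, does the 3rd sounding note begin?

1. 0.0ms @ 0 + 677.966ms (2)
2. 677.966ms @ 2 + 338.983ms (1)
3. 1016.949ms @ 3 + 338.983ms (1)
4. 1355.932ms @ 4 + 677.966ms (2)
5. 2033.898ms @ 6 + 508.475ms (3/2)
6. 2542.373ms @ 15/2 + 169.492ms (1/2)
7. 2711.864ms @ 8 + 677.966ms (2)
8. 3389.831ms @ 10 + 169.492ms (1/2)
9. 3559.322ms @ 21/2 + 169.492ms (1/2)
10. 3728.814ms @ 11 + 169.492ms (1/2)
11. 3898.305ms @ 23/2 + 169.492ms (1/2)

note 3 onset = 3b = 1016.949ms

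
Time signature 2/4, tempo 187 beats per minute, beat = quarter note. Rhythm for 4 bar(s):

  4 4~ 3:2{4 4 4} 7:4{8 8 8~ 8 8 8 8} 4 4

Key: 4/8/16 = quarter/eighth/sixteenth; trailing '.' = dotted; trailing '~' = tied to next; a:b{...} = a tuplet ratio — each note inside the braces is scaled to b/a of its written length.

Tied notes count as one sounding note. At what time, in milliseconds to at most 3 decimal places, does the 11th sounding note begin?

1. 0.0ms @ 0 + 320.856ms (1)
2. 320.856ms @ 1 + 534.759ms (5/3)
3. 855.615ms @ 8/3 + 213.904ms (2/3)
4. 1069.519ms @ 10/3 + 213.904ms (2/3)
5. 1283.422ms @ 4 + 91.673ms (2/7)
6. 1375.095ms @ 30/7 + 91.673ms (2/7)
7. 1466.769ms @ 32/7 + 183.346ms (4/7)
8. 1650.115ms @ 36/7 + 91.673ms (2/7)
9. 1741.788ms @ 38/7 + 91.673ms (2/7)
10. 1833.461ms @ 40/7 + 91.673ms (2/7)
11. 1925.134ms @ 6 + 320.856ms (1)
12. 2245.989ms @ 7 + 320.856ms (1)

note 11 onset = 6b = 1925.134ms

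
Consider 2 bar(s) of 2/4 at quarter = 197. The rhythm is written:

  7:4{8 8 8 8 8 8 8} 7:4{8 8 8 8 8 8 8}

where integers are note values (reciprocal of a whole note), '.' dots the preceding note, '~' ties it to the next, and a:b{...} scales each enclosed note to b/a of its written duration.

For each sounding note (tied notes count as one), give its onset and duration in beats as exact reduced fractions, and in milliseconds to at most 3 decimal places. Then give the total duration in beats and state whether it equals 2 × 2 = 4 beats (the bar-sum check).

1) 0.0ms=0b +87.02ms=2/7b
2) 87.02ms=2/7b +87.02ms=2/7b
3) 174.039ms=4/7b +87.02ms=2/7b
4) 261.059ms=6/7b +87.02ms=2/7b
5) 348.078ms=8/7b +87.02ms=2/7b
6) 435.098ms=10/7b +87.02ms=2/7b
7) 522.117ms=12/7b +87.02ms=2/7b
8) 609.137ms=2b +87.02ms=2/7b
9) 696.157ms=16/7b +87.02ms=2/7b
10) 783.176ms=18/7b +87.02ms=2/7b
11) 870.196ms=20/7b +87.02ms=2/7b
12) 957.215ms=22/7b +87.02ms=2/7b
13) 1044.235ms=24/7b +87.02ms=2/7b
14) 1131.255ms=26/7b +87.02ms=2/7b
Σ=4b of 4 (197bpm 2/4) — PASS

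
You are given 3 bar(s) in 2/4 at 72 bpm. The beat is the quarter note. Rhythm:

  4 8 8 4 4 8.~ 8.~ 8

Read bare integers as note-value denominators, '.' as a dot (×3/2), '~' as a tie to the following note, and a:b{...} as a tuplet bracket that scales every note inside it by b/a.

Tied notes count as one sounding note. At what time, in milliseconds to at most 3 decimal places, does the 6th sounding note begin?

1. 0.0ms @ 0 + 833.333ms (1)
2. 833.333ms @ 1 + 416.667ms (1/2)
3. 1250.0ms @ 3/2 + 416.667ms (1/2)
4. 1666.667ms @ 2 + 833.333ms (1)
5. 2500.0ms @ 3 + 833.333ms (1)
6. 3333.333ms @ 4 + 1666.667ms (2)

note 6 onset = 4b = 3333.333ms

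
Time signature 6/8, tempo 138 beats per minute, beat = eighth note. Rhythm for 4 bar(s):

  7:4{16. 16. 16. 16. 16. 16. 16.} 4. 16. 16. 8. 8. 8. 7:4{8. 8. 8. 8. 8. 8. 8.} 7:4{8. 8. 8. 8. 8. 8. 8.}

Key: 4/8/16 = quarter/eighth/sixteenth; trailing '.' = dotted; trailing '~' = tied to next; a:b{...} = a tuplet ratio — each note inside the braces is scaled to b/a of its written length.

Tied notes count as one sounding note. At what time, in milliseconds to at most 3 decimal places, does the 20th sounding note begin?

1. 0.0ms @ 0 + 186.335ms (3/7)
2. 186.335ms @ 3/7 + 186.335ms (3/7)
3. 372.671ms @ 6/7 + 186.335ms (3/7)
4. 559.006ms @ 9/7 + 186.335ms (3/7)
5. 745.342ms @ 12/7 + 186.335ms (3/7)
6. 931.677ms @ 15/7 + 186.335ms (3/7)
7. 1118.012ms @ 18/7 + 186.335ms (3/7)
8. 1304.348ms @ 3 + 1304.348ms (3)
9. 2608.696ms @ 6 + 326.087ms (3/4)
10. 2934.783ms @ 27/4 + 326.087ms (3/4)
11. 3260.87ms @ 15/2 + 652.174ms (3/2)
12. 3913.043ms @ 9 + 652.174ms (3/2)
13. 4565.217ms @ 21/2 + 652.174ms (3/2)
14. 5217.391ms @ 12 + 372.671ms (6/7)
15. 5590.062ms @ 90/7 + 372.671ms (6/7)
16. 5962.733ms @ 96/7 + 372.671ms (6/7)
17. 6335.404ms @ 102/7 + 372.671ms (6/7)
18. 6708.075ms @ 108/7 + 372.671ms (6/7)
19. 7080.745ms @ 114/7 + 372.671ms (6/7)
20. 7453.416ms @ 120/7 + 372.671ms (6/7)
21. 7826.087ms @ 18 + 372.671ms (6/7)
22. 8198.758ms @ 132/7 + 372.671ms (6/7)
23. 8571.429ms @ 138/7 + 372.671ms (6/7)
24. 8944.099ms @ 144/7 + 372.671ms (6/7)
25. 9316.77ms @ 150/7 + 372.671ms (6/7)
26. 9689.441ms @ 156/7 + 372.671ms (6/7)
27. 10062.112ms @ 162/7 + 372.671ms (6/7)

note 20 onset = 120/7b = 7453.416ms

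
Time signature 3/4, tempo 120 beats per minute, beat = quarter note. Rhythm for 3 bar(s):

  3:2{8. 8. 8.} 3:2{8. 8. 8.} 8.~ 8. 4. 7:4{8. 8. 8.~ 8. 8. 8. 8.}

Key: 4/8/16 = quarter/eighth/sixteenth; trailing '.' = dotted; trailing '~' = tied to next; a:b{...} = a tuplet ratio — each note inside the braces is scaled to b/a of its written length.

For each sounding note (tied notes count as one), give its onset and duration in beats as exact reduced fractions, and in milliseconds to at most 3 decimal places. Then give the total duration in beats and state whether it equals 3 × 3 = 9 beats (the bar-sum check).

1) 0.0ms=0b +250.0ms=1/2b
2) 250.0ms=1/2b +250.0ms=1/2b
3) 500.0ms=1b +250.0ms=1/2b
4) 750.0ms=3/2b +250.0ms=1/2b
5) 1000.0ms=2b +250.0ms=1/2b
6) 1250.0ms=5/2b +250.0ms=1/2b
7) 1500.0ms=3b +750.0ms=3/2b
8) 2250.0ms=9/2b +750.0ms=3/2b
9) 3000.0ms=6b +214.286ms=3/7b
10) 3214.286ms=45/7b +214.286ms=3/7b
11) 3428.571ms=48/7b +428.571ms=6/7b
12) 3857.143ms=54/7b +214.286ms=3/7b
13) 4071.429ms=57/7b +214.286ms=3/7b
14) 4285.714ms=60/7b +214.286ms=3/7b
Σ=9b of 9 (120bpm 3/4) — PASS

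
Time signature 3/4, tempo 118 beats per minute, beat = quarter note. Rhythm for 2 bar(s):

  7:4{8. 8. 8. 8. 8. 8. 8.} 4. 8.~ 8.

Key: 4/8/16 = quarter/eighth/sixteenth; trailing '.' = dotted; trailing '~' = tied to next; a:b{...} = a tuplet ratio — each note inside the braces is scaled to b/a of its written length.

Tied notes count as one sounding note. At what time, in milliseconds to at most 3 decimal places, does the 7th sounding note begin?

1. 0.0ms @ 0 + 217.918ms (3/7)
2. 217.918ms @ 3/7 + 217.918ms (3/7)
3. 435.835ms @ 6/7 + 217.918ms (3/7)
4. 653.753ms @ 9/7 + 217.918ms (3/7)
5. 871.671ms @ 12/7 + 217.918ms (3/7)
6. 1089.588ms @ 15/7 + 217.918ms (3/7)
7. 1307.506ms @ 18/7 + 217.918ms (3/7)
8. 1525.424ms @ 3 + 762.712ms (3/2)
9. 2288.136ms @ 9/2 + 762.712ms (3/2)

note 7 onset = 18/7b = 1307.506ms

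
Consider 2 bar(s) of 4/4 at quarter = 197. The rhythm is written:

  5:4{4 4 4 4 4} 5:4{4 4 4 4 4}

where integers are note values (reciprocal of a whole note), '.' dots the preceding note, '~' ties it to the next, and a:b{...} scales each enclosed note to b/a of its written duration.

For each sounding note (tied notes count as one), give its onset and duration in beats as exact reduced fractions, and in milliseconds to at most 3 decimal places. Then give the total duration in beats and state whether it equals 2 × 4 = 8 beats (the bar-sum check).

1) 0.0ms=0b +243.655ms=4/5b
2) 243.655ms=4/5b +243.655ms=4/5b
3) 487.31ms=8/5b +243.655ms=4/5b
4) 730.964ms=12/5b +243.655ms=4/5b
5) 974.619ms=16/5b +243.655ms=4/5b
6) 1218.274ms=4b +243.655ms=4/5b
7) 1461.929ms=24/5b +243.655ms=4/5b
8) 1705.584ms=28/5b +243.655ms=4/5b
9) 1949.239ms=32/5b +243.655ms=4/5b
10) 2192.893ms=36/5b +243.655ms=4/5b
Σ=8b of 8 (197bpm 4/4) — PASS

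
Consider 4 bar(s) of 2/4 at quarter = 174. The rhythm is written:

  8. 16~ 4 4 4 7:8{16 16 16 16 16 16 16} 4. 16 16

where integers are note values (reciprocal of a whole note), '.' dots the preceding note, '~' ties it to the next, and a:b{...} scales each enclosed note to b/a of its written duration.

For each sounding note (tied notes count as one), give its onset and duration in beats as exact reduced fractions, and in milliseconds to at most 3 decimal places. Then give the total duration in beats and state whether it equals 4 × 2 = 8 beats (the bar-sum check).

1) 0.0ms=0b +258.621ms=3/4b
2) 258.621ms=3/4b +431.034ms=5/4b
3) 689.655ms=2b +344.828ms=1b
4) 1034.483ms=3b +344.828ms=1b
5) 1379.31ms=4b +98.522ms=2/7b
6) 1477.833ms=30/7b +98.522ms=2/7b
7) 1576.355ms=32/7b +98.522ms=2/7b
8) 1674.877ms=34/7b +98.522ms=2/7b
9) 1773.399ms=36/7b +98.522ms=2/7b
10) 1871.921ms=38/7b +98.522ms=2/7b
11) 1970.443ms=40/7b +98.522ms=2/7b
12) 2068.966ms=6b +517.241ms=3/2b
13) 2586.207ms=15/2b +86.207ms=1/4b
14) 2672.414ms=31/4b +86.207ms=1/4b
Σ=8b of 8 (174bpm 2/4) — PASS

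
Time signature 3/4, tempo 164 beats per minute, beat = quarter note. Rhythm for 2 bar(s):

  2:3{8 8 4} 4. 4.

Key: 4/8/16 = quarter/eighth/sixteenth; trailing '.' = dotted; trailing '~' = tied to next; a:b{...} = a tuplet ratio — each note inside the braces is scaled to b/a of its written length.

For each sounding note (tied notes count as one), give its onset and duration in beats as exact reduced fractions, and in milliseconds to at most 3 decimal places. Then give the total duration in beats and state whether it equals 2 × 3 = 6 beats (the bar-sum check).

1) 0.0ms=0b +274.39ms=3/4b
2) 274.39ms=3/4b +274.39ms=3/4b
3) 548.78ms=3/2b +548.78ms=3/2b
4) 1097.561ms=3b +548.78ms=3/2b
5) 1646.341ms=9/2b +548.78ms=3/2b
Σ=6b of 6 (164bpm 3/4) — PASS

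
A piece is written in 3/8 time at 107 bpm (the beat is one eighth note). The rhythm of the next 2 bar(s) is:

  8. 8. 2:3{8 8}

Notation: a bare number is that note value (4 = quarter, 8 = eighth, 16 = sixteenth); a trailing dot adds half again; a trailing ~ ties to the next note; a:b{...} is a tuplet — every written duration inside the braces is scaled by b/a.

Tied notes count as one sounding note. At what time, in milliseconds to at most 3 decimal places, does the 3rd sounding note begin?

note 3 onset = 3b = 1682.243ms

1. 0.0ms @ 0 + 841.121ms (3/2)
2. 841.121ms @ 3/2 + 841.121ms (3/2)
3. 1682.243ms @ 3 + 841.121ms (3/2)
4. 2523.364ms @ 9/2 + 841.121ms (3/2)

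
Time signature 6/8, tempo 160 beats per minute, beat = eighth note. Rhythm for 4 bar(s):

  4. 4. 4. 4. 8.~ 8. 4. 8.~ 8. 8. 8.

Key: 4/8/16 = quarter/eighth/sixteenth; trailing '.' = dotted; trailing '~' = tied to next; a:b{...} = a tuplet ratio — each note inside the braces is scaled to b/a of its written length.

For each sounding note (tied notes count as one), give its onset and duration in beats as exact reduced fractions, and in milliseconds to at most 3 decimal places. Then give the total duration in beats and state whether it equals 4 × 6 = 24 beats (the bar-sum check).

1) 0.0ms=0b +1125.0ms=3b
2) 1125.0ms=3b +1125.0ms=3b
3) 2250.0ms=6b +1125.0ms=3b
4) 3375.0ms=9b +1125.0ms=3b
5) 4500.0ms=12b +1125.0ms=3b
6) 5625.0ms=15b +1125.0ms=3b
7) 6750.0ms=18b +1125.0ms=3b
8) 7875.0ms=21b +562.5ms=3/2b
9) 8437.5ms=45/2b +562.5ms=3/2b
Σ=24b of 24 (160bpm 6/8) — PASS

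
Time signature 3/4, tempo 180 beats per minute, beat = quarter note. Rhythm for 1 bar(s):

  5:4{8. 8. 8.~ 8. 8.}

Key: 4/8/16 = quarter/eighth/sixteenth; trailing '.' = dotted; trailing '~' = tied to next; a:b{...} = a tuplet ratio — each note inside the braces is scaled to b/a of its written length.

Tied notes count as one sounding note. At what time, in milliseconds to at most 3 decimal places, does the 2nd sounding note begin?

1. 0.0ms @ 0 + 200.0ms (3/5)
2. 200.0ms @ 3/5 + 200.0ms (3/5)
3. 400.0ms @ 6/5 + 400.0ms (6/5)
4. 800.0ms @ 12/5 + 200.0ms (3/5)

note 2 onset = 3/5b = 200.0ms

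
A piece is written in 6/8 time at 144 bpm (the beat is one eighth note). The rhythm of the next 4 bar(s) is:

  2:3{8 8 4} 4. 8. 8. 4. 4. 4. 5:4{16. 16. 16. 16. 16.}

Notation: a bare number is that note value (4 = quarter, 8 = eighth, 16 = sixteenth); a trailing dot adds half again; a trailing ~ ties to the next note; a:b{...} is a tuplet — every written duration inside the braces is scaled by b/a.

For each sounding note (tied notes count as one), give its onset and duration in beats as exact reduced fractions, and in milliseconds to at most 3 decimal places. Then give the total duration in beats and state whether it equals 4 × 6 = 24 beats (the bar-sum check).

1) 0.0ms=0b +625.0ms=3/2b
2) 625.0ms=3/2b +625.0ms=3/2b
3) 1250.0ms=3b +1250.0ms=3b
4) 2500.0ms=6b +1250.0ms=3b
5) 3750.0ms=9b +625.0ms=3/2b
6) 4375.0ms=21/2b +625.0ms=3/2b
7) 5000.0ms=12b +1250.0ms=3b
8) 6250.0ms=15b +1250.0ms=3b
9) 7500.0ms=18b +1250.0ms=3b
10) 8750.0ms=21b +250.0ms=3/5b
11) 9000.0ms=108/5b +250.0ms=3/5b
12) 9250.0ms=111/5b +250.0ms=3/5b
13) 9500.0ms=114/5b +250.0ms=3/5b
14) 9750.0ms=117/5b +250.0ms=3/5b
Σ=24b of 24 (144bpm 6/8) — PASS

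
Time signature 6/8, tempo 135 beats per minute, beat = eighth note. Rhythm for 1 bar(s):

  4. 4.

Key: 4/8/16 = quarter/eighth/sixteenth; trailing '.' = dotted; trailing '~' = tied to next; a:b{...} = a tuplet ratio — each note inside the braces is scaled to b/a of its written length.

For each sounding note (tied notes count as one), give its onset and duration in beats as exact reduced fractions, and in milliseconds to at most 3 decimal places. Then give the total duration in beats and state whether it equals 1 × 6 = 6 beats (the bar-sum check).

1) 0.0ms=0b +1333.333ms=3b
2) 1333.333ms=3b +1333.333ms=3b
Σ=6b of 6 (135bpm 6/8) — PASS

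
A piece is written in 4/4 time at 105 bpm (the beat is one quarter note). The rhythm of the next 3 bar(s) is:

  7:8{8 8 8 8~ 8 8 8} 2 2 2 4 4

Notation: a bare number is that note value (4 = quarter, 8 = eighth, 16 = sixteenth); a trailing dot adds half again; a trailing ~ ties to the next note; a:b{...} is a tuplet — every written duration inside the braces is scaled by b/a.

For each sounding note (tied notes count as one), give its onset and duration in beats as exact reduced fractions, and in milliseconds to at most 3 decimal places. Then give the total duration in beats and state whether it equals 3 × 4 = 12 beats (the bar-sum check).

1) 0.0ms=0b +326.531ms=4/7b
2) 326.531ms=4/7b +326.531ms=4/7b
3) 653.061ms=8/7b +326.531ms=4/7b
4) 979.592ms=12/7b +653.061ms=8/7b
5) 1632.653ms=20/7b +326.531ms=4/7b
6) 1959.184ms=24/7b +326.531ms=4/7b
7) 2285.714ms=4b +1142.857ms=2b
8) 3428.571ms=6b +1142.857ms=2b
9) 4571.429ms=8b +1142.857ms=2b
10) 5714.286ms=10b +571.429ms=1b
11) 6285.714ms=11b +571.429ms=1b
Σ=12b of 12 (105bpm 4/4) — PASS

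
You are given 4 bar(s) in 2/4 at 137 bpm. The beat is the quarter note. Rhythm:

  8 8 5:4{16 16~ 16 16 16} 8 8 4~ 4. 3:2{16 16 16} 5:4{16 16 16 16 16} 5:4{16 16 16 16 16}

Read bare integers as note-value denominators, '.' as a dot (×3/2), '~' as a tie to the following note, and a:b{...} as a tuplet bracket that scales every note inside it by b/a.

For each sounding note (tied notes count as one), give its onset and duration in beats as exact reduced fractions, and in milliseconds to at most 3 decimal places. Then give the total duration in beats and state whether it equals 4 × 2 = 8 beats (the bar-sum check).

1) 0.0ms=0b +218.978ms=1/2b
2) 218.978ms=1/2b +218.978ms=1/2b
3) 437.956ms=1b +87.591ms=1/5b
4) 525.547ms=6/5b +175.182ms=2/5b
5) 700.73ms=8/5b +87.591ms=1/5b
6) 788.321ms=9/5b +87.591ms=1/5b
7) 875.912ms=2b +218.978ms=1/2b
8) 1094.891ms=5/2b +218.978ms=1/2b
9) 1313.869ms=3b +1094.891ms=5/2b
10) 2408.759ms=11/2b +72.993ms=1/6b
11) 2481.752ms=17/3b +72.993ms=1/6b
12) 2554.745ms=35/6b +72.993ms=1/6b
13) 2627.737ms=6b +87.591ms=1/5b
14) 2715.328ms=31/5b +87.591ms=1/5b
15) 2802.92ms=32/5b +87.591ms=1/5b
16) 2890.511ms=33/5b +87.591ms=1/5b
17) 2978.102ms=34/5b +87.591ms=1/5b
18) 3065.693ms=7b +87.591ms=1/5b
19) 3153.285ms=36/5b +87.591ms=1/5b
20) 3240.876ms=37/5b +87.591ms=1/5b
21) 3328.467ms=38/5b +87.591ms=1/5b
22) 3416.058ms=39/5b +87.591ms=1/5b
Σ=8b of 8 (137bpm 2/4) — PASS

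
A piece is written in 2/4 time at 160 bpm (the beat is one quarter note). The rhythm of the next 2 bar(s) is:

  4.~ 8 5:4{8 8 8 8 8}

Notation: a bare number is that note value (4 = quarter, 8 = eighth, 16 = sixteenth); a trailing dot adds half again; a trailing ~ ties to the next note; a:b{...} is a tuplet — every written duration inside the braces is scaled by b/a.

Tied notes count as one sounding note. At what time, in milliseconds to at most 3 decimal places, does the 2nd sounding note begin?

1. 0.0ms @ 0 + 750.0ms (2)
2. 750.0ms @ 2 + 150.0ms (2/5)
3. 900.0ms @ 12/5 + 150.0ms (2/5)
4. 1050.0ms @ 14/5 + 150.0ms (2/5)
5. 1200.0ms @ 16/5 + 150.0ms (2/5)
6. 1350.0ms @ 18/5 + 150.0ms (2/5)

note 2 onset = 2b = 750.0ms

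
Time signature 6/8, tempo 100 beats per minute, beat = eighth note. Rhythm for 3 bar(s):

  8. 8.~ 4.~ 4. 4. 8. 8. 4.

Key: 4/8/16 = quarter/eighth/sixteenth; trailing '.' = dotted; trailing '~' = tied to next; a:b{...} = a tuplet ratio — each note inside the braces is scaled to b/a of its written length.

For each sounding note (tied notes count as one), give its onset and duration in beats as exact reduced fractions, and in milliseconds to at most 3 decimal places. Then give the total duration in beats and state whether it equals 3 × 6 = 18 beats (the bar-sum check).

1) 0.0ms=0b +900.0ms=3/2b
2) 900.0ms=3/2b +4500.0ms=15/2b
3) 5400.0ms=9b +1800.0ms=3b
4) 7200.0ms=12b +900.0ms=3/2b
5) 8100.0ms=27/2b +900.0ms=3/2b
6) 9000.0ms=15b +1800.0ms=3b
Σ=18b of 18 (100bpm 6/8) — PASS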